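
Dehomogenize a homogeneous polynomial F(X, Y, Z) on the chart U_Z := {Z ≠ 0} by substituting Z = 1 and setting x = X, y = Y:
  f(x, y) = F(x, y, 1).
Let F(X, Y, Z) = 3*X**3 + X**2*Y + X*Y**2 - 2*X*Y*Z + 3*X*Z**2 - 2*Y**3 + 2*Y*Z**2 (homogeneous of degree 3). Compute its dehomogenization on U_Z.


f(x, y) = 3*x**3 + x**2*y + x*y**2 - 2*x*y + 3*x - 2*y**3 + 2*y

On U_Z we set Z = 1. Each monomial c·X^i·Y^j·Z^k in F becomes c·x^i·y^j·1^k = c·x^i·y^j.
Substituting Z = 1: F(X, Y, 1) = 3*x**3 + x**2*y + x*y**2 - 2*x*y + 3*x - 2*y**3 + 2*y.
Note: deg(f) ≤ deg(F) = 3; strict inequality happens when F is divisible by Z (lost terms).


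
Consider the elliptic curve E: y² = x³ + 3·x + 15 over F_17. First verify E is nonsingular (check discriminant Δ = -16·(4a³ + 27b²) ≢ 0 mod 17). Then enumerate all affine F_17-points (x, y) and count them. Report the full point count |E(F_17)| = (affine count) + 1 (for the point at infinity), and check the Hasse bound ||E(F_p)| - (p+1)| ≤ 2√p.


Affine points = {(0, 7), (0, 10), (1, 6), (1, 11), (3, 0), (5, 6), (5, 11), (10, 5), (10, 12), (11, 6), (11, 11), (14, 8), (14, 9), (15, 1), (15, 16)}; affine count = 15; |E(F_17)| = 16.

Discriminant check: Δ ∝ 4a³ + 27b² = 4·3³ + 27·15² = 4·27 + 27·225 ≡ 12 (mod 17). Nonzero ⇒ E is nonsingular.
For each x ∈ F_17, compute rhs = x³ + 3·x + 15 mod 17, then count y ∈ F_17 with y² ≡ rhs.
  x = 0: rhs = 15, matching y values: 7, 10 (2 points).
  x = 1: rhs = 2, matching y values: 6, 11 (2 points).
  x = 2: rhs = 12, matching y values: none (0 points).
  x = 3: rhs = 0, matching y values: 0 (1 points).
  x = 4: rhs = 6, matching y values: none (0 points).
  x = 5: rhs = 2, matching y values: 6, 11 (2 points).
  x = 6: rhs = 11, matching y values: none (0 points).
  x = 7: rhs = 5, matching y values: none (0 points).
  x = 8: rhs = 7, matching y values: none (0 points).
  x = 9: rhs = 6, matching y values: none (0 points).
  x = 10: rhs = 8, matching y values: 5, 12 (2 points).
  x = 11: rhs = 2, matching y values: 6, 11 (2 points).
  x = 12: rhs = 11, matching y values: none (0 points).
  x = 13: rhs = 7, matching y values: none (0 points).
  x = 14: rhs = 13, matching y values: 8, 9 (2 points).
  x = 15: rhs = 1, matching y values: 1, 16 (2 points).
  x = 16: rhs = 11, matching y values: none (0 points).
Total affine count: 15.
Full point count |E(F_17)| = 15 + 1 = 16.
Hasse bound: |16 − (17+1)| = |-2| = 2 ≤ 2√17 ≈ 8.2462 ✓.


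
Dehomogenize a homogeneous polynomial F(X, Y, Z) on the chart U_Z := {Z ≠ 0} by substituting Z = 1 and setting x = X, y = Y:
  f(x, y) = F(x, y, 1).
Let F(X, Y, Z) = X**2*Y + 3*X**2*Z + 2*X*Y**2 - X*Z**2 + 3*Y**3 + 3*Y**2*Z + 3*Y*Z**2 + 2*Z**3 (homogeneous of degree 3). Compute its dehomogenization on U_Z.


f(x, y) = x**2*y + 3*x**2 + 2*x*y**2 - x + 3*y**3 + 3*y**2 + 3*y + 2

On U_Z we set Z = 1. Each monomial c·X^i·Y^j·Z^k in F becomes c·x^i·y^j·1^k = c·x^i·y^j.
Substituting Z = 1: F(X, Y, 1) = x**2*y + 3*x**2 + 2*x*y**2 - x + 3*y**3 + 3*y**2 + 3*y + 2.
Note: deg(f) ≤ deg(F) = 3; strict inequality happens when F is divisible by Z (lost terms).


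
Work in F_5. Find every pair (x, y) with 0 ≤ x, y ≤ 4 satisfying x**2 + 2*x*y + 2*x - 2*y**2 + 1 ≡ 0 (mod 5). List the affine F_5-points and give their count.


Affine F_5-points: {(1, 2), (1, 4), (3, 1), (3, 2), (4, 0), (4, 4)}; count = 6.

For each of the 25 pairs (x, y) ∈ F_5², evaluate f(x, y) mod 5. Record the zeros.
  x = 0: [0↦1, 1↦4, 2↦3, 3↦3, 4↦4]  zeros at y ∈ ∅
  x = 1: [0↦4, 1↦4, 2↦0, 3↦2, 4↦0]  zeros at y ∈ {2, 4}
  x = 2: [0↦4, 1↦1, 2↦4, 3↦3, 4↦3]  zeros at y ∈ ∅
  x = 3: [0↦1, 1↦0, 2↦0, 3↦1, 4↦3]  zeros at y ∈ {1, 2}
  x = 4: [0↦0, 1↦1, 2↦3, 3↦1, 4↦0]  zeros at y ∈ {0, 4}
Collecting zeros: affine points = {(1, 2), (1, 4), (3, 1), (3, 2), (4, 0), (4, 4)}.
Total count |C(F_5)_aff| = 6.


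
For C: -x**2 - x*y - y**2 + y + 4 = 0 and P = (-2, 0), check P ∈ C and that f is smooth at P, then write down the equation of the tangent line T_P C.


Tangent line at P: 4*x + 3*y + 8 = 0.

Step 1: f(-2, 0) = 0, so P lies on C.
Step 2: partial derivatives
  f_x(x, y) = -2*x - y, f_y(x, y) = -x - 2*y + 1.
  f_x(P) = 4, f_y(P) = 3 (gradient nonzero, so P is smooth).
Step 3: tangent line at P: 4·(x − -2) + 3·(y − 0) = 0.
Expanding: 4*x + 3*y + 8 = 0.


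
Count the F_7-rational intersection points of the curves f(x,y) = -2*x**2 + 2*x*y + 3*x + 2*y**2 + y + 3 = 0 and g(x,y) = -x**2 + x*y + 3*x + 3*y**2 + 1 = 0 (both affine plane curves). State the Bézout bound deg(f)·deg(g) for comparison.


Common zeros: ∅; count = 0; Bézout bound = 4.

deg(f) = 2, deg(g) = 2, so Bézout bound = 4.
Scan x ∈ F_7. For each x, list the y ∈ F_7 with f(x, y) ≡ 0 and those with g(x, y) ≡ 0 (mod 7); the common zeros in that column are the intersection.
  x = 0: f ≡ 0 at y ∈ ∅; g ≡ 0 at y ∈ {3, 4}; common: ∅.
  x = 1: f ≡ 0 at y ∈ ∅; g ≡ 0 at y ∈ {1}; common: ∅.
  x = 2: f ≡ 0 at y ∈ ∅; g ≡ 0 at y ∈ ∅; common: ∅.
  x = 3: f ≡ 0 at y ∈ ∅; g ≡ 0 at y ∈ {1, 5}; common: ∅.
  x = 4: f ≡ 0 at y ∈ {3}; g ≡ 0 at y ∈ ∅; common: ∅.
  x = 5: f ≡ 0 at y ∈ ∅; g ≡ 0 at y ∈ {5}; common: ∅.
  x = 6: f ≡ 0 at y ∈ ∅; g ≡ 0 at y ∈ {2, 3}; common: ∅.
Collecting: common zeros = ∅, so the count is 0.
Comparison with the Bézout bound: 0 ≤ 4 = deg(f)·deg(g), as expected for curves with no common component (the affine F_7-count falls short of the bound because intersections may lie at infinity, over extension fields, or carry multiplicity).


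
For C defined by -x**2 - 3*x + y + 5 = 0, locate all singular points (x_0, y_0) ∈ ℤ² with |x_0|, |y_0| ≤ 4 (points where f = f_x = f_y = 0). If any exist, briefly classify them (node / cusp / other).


No singular points in the scanned grid; C is smooth there.

Compute partial derivatives:
  f_x = -2*x - 3.
  f_y = 1.
f_y = 1 is a nonzero constant, so f_y never vanishes: no point (x, y) can satisfy f = f_x = f_y = 0. In particular no (x, y) ∈ {−4, ..., 4}² is singular; the curve is smooth.


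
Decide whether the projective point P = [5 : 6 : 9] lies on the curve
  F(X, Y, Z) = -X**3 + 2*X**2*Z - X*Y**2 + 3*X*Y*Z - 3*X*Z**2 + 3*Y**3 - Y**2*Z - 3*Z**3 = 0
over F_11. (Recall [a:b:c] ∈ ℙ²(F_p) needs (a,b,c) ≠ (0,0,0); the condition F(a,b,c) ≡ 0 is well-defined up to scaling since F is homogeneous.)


F(5,6,9) ≡ 0 (mod 11); P is on the curve.

Evaluate F(5, 6, 9) term-by-term (mod 11).
  -X**3 ↦ -1·125·1·1 = -125
  2*X**2*Z ↦ 2·25·1·9 = 450
  -X*Y**2 ↦ -1·5·36·1 = -180
  3*X*Y*Z ↦ 3·5·6·9 = 810
  -3*X*Z**2 ↦ -3·5·1·81 = -1215
  3*Y**3 ↦ 3·1·216·1 = 648
  -Y**2*Z ↦ -1·1·36·9 = -324
  -3*Z**3 ↦ -3·1·1·729 = -2187
Sum: F(5, 6, 9) = (-125) + (450) + (-180) + (810) + (-1215) + (648) + (-324) + (-2187) = -2123.
Reducing mod 11: -2123 ≡ 0 (mod 11).
Since F(a, b, c) ≡ 0 (mod 11), P lies on the curve.


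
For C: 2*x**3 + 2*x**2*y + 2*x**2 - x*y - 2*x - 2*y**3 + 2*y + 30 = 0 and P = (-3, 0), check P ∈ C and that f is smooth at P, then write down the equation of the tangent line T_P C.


Tangent line at P: 40*x + 23*y + 120 = 0.

Step 1: f(-3, 0) = 0, so P lies on C.
Step 2: partial derivatives
  f_x(x, y) = 6*x**2 + 4*x*y + 4*x - y - 2, f_y(x, y) = 2*x**2 - x - 6*y**2 + 2.
  f_x(P) = 40, f_y(P) = 23 (gradient nonzero, so P is smooth).
Step 3: tangent line at P: 40·(x − -3) + 23·(y − 0) = 0.
Expanding: 40*x + 23*y + 120 = 0.


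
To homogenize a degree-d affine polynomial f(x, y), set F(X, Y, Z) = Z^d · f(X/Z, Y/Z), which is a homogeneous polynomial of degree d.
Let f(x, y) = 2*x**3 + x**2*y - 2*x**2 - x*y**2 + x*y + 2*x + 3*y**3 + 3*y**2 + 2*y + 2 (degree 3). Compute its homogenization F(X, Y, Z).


F(X, Y, Z) = 2*X**3 + X**2*Y - 2*X**2*Z - X*Y**2 + X*Y*Z + 2*X*Z**2 + 3*Y**3 + 3*Y**2*Z + 2*Y*Z**2 + 2*Z**3

deg(f) = 3.
Substitute x = X/Z, y = Y/Z into f, then multiply by Z^3.
  monomial 2·x^3·y^0 ↦ 2·X^3·Y^0·Z^0.
  monomial 1·x^2·y^1 ↦ 1·X^2·Y^1·Z^0.
  monomial -2·x^2·y^0 ↦ -2·X^2·Y^0·Z^1.
  monomial -1·x^1·y^2 ↦ -1·X^1·Y^2·Z^0.
  monomial 1·x^1·y^1 ↦ 1·X^1·Y^1·Z^1.
  monomial 2·x^1·y^0 ↦ 2·X^1·Y^0·Z^2.
  monomial 3·x^0·y^3 ↦ 3·X^0·Y^3·Z^0.
  monomial 3·x^0·y^2 ↦ 3·X^0·Y^2·Z^1.
  monomial 2·x^0·y^1 ↦ 2·X^0·Y^1·Z^2.
  monomial 2·x^0·y^0 ↦ 2·X^0·Y^0·Z^3.
Collecting: F(X, Y, Z) = 2*X**3 + X**2*Y - 2*X**2*Z - X*Y**2 + X*Y*Z + 2*X*Z**2 + 3*Y**3 + 3*Y**2*Z + 2*Y*Z**2 + 2*Z**3.


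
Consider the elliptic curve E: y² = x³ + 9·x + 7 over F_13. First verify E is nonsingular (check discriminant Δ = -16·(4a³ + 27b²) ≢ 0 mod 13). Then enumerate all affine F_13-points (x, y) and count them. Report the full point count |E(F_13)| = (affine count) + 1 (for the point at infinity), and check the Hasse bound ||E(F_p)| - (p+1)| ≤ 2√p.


Affine points = {(1, 2), (1, 11), (3, 3), (3, 10), (4, 4), (4, 9), (6, 2), (6, 11), (7, 6), (7, 7), (12, 6), (12, 7)}; affine count = 12; |E(F_13)| = 13.

Discriminant check: Δ ∝ 4a³ + 27b² = 4·9³ + 27·7² = 4·729 + 27·49 ≡ 1 (mod 13). Nonzero ⇒ E is nonsingular.
For each x ∈ F_13, compute rhs = x³ + 9·x + 7 mod 13, then count y ∈ F_13 with y² ≡ rhs.
  x = 0: rhs = 7, matching y values: none (0 points).
  x = 1: rhs = 4, matching y values: 2, 11 (2 points).
  x = 2: rhs = 7, matching y values: none (0 points).
  x = 3: rhs = 9, matching y values: 3, 10 (2 points).
  x = 4: rhs = 3, matching y values: 4, 9 (2 points).
  x = 5: rhs = 8, matching y values: none (0 points).
  x = 6: rhs = 4, matching y values: 2, 11 (2 points).
  x = 7: rhs = 10, matching y values: 6, 7 (2 points).
  x = 8: rhs = 6, matching y values: none (0 points).
  x = 9: rhs = 11, matching y values: none (0 points).
  x = 10: rhs = 5, matching y values: none (0 points).
  x = 11: rhs = 7, matching y values: none (0 points).
  x = 12: rhs = 10, matching y values: 6, 7 (2 points).
Total affine count: 12.
Full point count |E(F_13)| = 12 + 1 = 13.
Hasse bound: |13 − (13+1)| = |-1| = 1 ≤ 2√13 ≈ 7.2111 ✓.


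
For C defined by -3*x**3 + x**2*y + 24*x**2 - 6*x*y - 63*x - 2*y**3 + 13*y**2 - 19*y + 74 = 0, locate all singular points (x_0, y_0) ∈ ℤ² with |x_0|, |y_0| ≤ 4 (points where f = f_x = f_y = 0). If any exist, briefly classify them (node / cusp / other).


Singular points: {(3, 2)}; classification: node.

Compute partial derivatives:
  f_x = -9*x**2 + 2*x*y + 48*x - 6*y - 63.
  f_y = x**2 - 6*x - 6*y**2 + 26*y - 19.
Scan x_0 ∈ {−4, ..., 4}. For each x_0, f_y(x_0, y) is a polynomial in y; find its integer roots y ∈ {−4, ..., 4}, then test f_x and f at those candidates.
  x = -4: f_y(-4, y) = -6*y**2 + 26*y + 21; no integer root y with |y| ≤ 4.
  x = -3: f_y(-3, y) = -6*y**2 + 26*y + 8; no integer root y with |y| ≤ 4.
  x = -2: f_y(-2, y) = -6*y**2 + 26*y - 3; no integer root y with |y| ≤ 4.
  x = -1: f_y(-1, y) = -6*y**2 + 26*y - 12; no integer root y with |y| ≤ 4.
  x = 0: f_y(0, y) = -6*y**2 + 26*y - 19; no integer root y with |y| ≤ 4.
  x = 1: f_y(1, y) = -6*y**2 + 26*y - 24; vanishes at y ∈ {3}. (1, 3): f_x = -36 ≠ 0.
  x = 2: f_y(2, y) = -6*y**2 + 26*y - 27; no integer root y with |y| ≤ 4.
  x = 3: f_y(3, y) = -6*y**2 + 26*y - 28; vanishes at y ∈ {2}. (3, 2): f_x = 0, f = 0 — SINGULAR.
  x = 4: f_y(4, y) = -6*y**2 + 26*y - 27; no integer root y with |y| ≤ 4.
Only singular point on the grid: (3, 2).
Classify: substitute x = 3 + u, y = 2 + v and expand: f = -3*u**3 + u**2*v - u**2 - 2*v**3 + v**2.
No constant or linear terms (consistent with a singular point). Quadratic part: -u**2 + v**2. Cubic part: -3*u**3 + u**2*v - 2*v**3.
The quadratic part v**2 - u**2 = (v − u)(v + u) splits into two distinct linear factors, so there are two distinct tangent lines y − 2 = ±(x − 3) — this is a node (ordinary double point).
Classification: node.


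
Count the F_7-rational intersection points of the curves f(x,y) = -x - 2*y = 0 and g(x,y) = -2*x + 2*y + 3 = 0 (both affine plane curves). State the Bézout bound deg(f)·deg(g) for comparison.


Common zeros: {(1, 3)}; count = 1; Bézout bound = 1.

deg(f) = 1, deg(g) = 1, so Bézout bound = 1.
Scan x ∈ F_7. For each x, list the y ∈ F_7 with f(x, y) ≡ 0 and those with g(x, y) ≡ 0 (mod 7); the common zeros in that column are the intersection.
  x = 0: f ≡ 0 at y ∈ {0}; g ≡ 0 at y ∈ {2}; common: ∅.
  x = 1: f ≡ 0 at y ∈ {3}; g ≡ 0 at y ∈ {3}; common: {3}.
  x = 2: f ≡ 0 at y ∈ {6}; g ≡ 0 at y ∈ {4}; common: ∅.
  x = 3: f ≡ 0 at y ∈ {2}; g ≡ 0 at y ∈ {5}; common: ∅.
  x = 4: f ≡ 0 at y ∈ {5}; g ≡ 0 at y ∈ {6}; common: ∅.
  x = 5: f ≡ 0 at y ∈ {1}; g ≡ 0 at y ∈ {0}; common: ∅.
  x = 6: f ≡ 0 at y ∈ {4}; g ≡ 0 at y ∈ {1}; common: ∅.
Collecting: common zeros = {(1, 3)}, so the count is 1.
Comparison with the Bézout bound: 1 ≤ 1 = deg(f)·deg(g), as expected for curves with no common component (the bound is attained).


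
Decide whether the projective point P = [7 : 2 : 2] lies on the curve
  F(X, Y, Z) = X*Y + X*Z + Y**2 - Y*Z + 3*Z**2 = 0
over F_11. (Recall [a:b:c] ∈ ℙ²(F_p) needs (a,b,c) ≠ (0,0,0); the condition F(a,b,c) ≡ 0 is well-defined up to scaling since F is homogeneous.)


F(7,2,2) ≡ 7 (mod 11); P is NOT on the curve.

Evaluate F(7, 2, 2) term-by-term (mod 11).
  X*Y ↦ 1·7·2·1 = 14
  X*Z ↦ 1·7·1·2 = 14
  Y**2 ↦ 1·1·4·1 = 4
  -Y*Z ↦ -1·1·2·2 = -4
  3*Z**2 ↦ 3·1·1·4 = 12
Sum: F(7, 2, 2) = (14) + (14) + (4) + (-4) + (12) = 40.
Reducing mod 11: 40 ≡ 7 (mod 11).
Since F(a, b, c) ≡ 7 ≠ 0 (mod 11), P does NOT lie on the curve.


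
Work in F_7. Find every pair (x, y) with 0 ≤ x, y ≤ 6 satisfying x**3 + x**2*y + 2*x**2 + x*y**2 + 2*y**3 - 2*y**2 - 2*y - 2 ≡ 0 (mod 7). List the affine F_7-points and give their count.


Affine F_7-points: {(0, 3), (2, 0), (3, 2), (3, 6), (4, 1), (5, 4)}; count = 6.

For each of the 49 pairs (x, y) ∈ F_7², evaluate f(x, y) mod 7. Record the zeros.
  x = 0: [0↦5, 1↦3, 2↦2, 3↦0, 4↦2, 5↦6, 6↦3]  zeros at y ∈ {3}
  x = 1: [0↦1, 1↦1, 2↦4, 3↦1, 4↦4, 5↦4, 6↦6]  zeros at y ∈ ∅
  x = 2: [0↦0, 1↦4, 2↦6, 3↦4, 4↦3, 5↦1, 6↦3]  zeros at y ∈ {0}
  x = 3: [0↦1, 1↦4, 2↦0, 3↦1, 4↦5, 5↦3, 6↦0]  zeros at y ∈ {2, 6}
  x = 4: [0↦3, 1↦0, 2↦6, 3↦5, 4↦2, 5↦2, 6↦3]  zeros at y ∈ {1}
  x = 5: [0↦5, 1↦5, 2↦2, 3↦1, 4↦0, 5↦4, 6↦4]  zeros at y ∈ {4}
  x = 6: [0↦6, 1↦4, 2↦1, 3↦2, 4↦5, 5↦1, 6↦2]  zeros at y ∈ ∅
Collecting zeros: affine points = {(0, 3), (2, 0), (3, 2), (3, 6), (4, 1), (5, 4)}.
Total count |C(F_7)_aff| = 6.


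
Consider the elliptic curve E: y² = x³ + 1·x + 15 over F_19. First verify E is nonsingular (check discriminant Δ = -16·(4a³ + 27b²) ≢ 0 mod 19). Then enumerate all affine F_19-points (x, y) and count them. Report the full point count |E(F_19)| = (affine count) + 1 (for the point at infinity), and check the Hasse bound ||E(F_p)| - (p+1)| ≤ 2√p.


Affine points = {(1, 6), (1, 13), (2, 5), (2, 14), (3, 8), (3, 11), (4, 8), (4, 11), (6, 3), (6, 16), (7, 2), (7, 17), (12, 8), (12, 11), (15, 2), (15, 17), (16, 2), (16, 17), (17, 9), (17, 10)}; affine count = 20; |E(F_19)| = 21.

Discriminant check: Δ ∝ 4a³ + 27b² = 4·1³ + 27·15² = 4·1 + 27·225 ≡ 18 (mod 19). Nonzero ⇒ E is nonsingular.
For each x ∈ F_19, compute rhs = x³ + 1·x + 15 mod 19, then count y ∈ F_19 with y² ≡ rhs.
  x = 0: rhs = 15, matching y values: none (0 points).
  x = 1: rhs = 17, matching y values: 6, 13 (2 points).
  x = 2: rhs = 6, matching y values: 5, 14 (2 points).
  x = 3: rhs = 7, matching y values: 8, 11 (2 points).
  x = 4: rhs = 7, matching y values: 8, 11 (2 points).
  x = 5: rhs = 12, matching y values: none (0 points).
  x = 6: rhs = 9, matching y values: 3, 16 (2 points).
  x = 7: rhs = 4, matching y values: 2, 17 (2 points).
  x = 8: rhs = 3, matching y values: none (0 points).
  x = 9: rhs = 12, matching y values: none (0 points).
  x = 10: rhs = 18, matching y values: none (0 points).
  x = 11: rhs = 8, matching y values: none (0 points).
  x = 12: rhs = 7, matching y values: 8, 11 (2 points).
  x = 13: rhs = 2, matching y values: none (0 points).
  x = 14: rhs = 18, matching y values: none (0 points).
  x = 15: rhs = 4, matching y values: 2, 17 (2 points).
  x = 16: rhs = 4, matching y values: 2, 17 (2 points).
  x = 17: rhs = 5, matching y values: 9, 10 (2 points).
  x = 18: rhs = 13, matching y values: none (0 points).
Total affine count: 20.
Full point count |E(F_19)| = 20 + 1 = 21.
Hasse bound: |21 − (19+1)| = |1| = 1 ≤ 2√19 ≈ 8.7178 ✓.


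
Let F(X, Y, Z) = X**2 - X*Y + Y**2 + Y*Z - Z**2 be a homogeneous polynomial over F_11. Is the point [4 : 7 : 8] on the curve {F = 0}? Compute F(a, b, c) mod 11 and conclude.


F(4,7,8) ≡ 7 (mod 11); P is NOT on the curve.

Evaluate F(4, 7, 8) term-by-term (mod 11).
  X**2 ↦ 1·16·1·1 = 16
  -X*Y ↦ -1·4·7·1 = -28
  Y**2 ↦ 1·1·49·1 = 49
  Y*Z ↦ 1·1·7·8 = 56
  -Z**2 ↦ -1·1·1·64 = -64
Sum: F(4, 7, 8) = (16) + (-28) + (49) + (56) + (-64) = 29.
Reducing mod 11: 29 ≡ 7 (mod 11).
Since F(a, b, c) ≡ 7 ≠ 0 (mod 11), P does NOT lie on the curve.


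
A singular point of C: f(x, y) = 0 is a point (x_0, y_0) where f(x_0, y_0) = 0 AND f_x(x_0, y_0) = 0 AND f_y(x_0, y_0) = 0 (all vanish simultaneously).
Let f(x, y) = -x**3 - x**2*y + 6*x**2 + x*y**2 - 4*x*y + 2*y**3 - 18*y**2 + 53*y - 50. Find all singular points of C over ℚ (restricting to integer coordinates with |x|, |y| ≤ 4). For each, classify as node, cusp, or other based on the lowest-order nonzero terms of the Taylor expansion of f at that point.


Singular points: {(1, 3)}; classification: cusp.

Compute partial derivatives:
  f_x = -3*x**2 - 2*x*y + 12*x + y**2 - 4*y.
  f_y = -x**2 + 2*x*y - 4*x + 6*y**2 - 36*y + 53.
Scan x_0 ∈ {−4, ..., 4}. For each x_0, f_y(x_0, y) is a polynomial in y; find its integer roots y ∈ {−4, ..., 4}, then test f_x and f at those candidates.
  x = -4: f_y(-4, y) = 6*y**2 - 44*y + 53; no integer root y with |y| ≤ 4.
  x = -3: f_y(-3, y) = 6*y**2 - 42*y + 56; no integer root y with |y| ≤ 4.
  x = -2: f_y(-2, y) = 6*y**2 - 40*y + 57; no integer root y with |y| ≤ 4.
  x = -1: f_y(-1, y) = 6*y**2 - 38*y + 56; vanishes at y ∈ {4}. (-1, 4): f_x = -7 ≠ 0.
  x = 0: f_y(0, y) = 6*y**2 - 36*y + 53; no integer root y with |y| ≤ 4.
  x = 1: f_y(1, y) = 6*y**2 - 34*y + 48; vanishes at y ∈ {3}. (1, 3): f_x = 0, f = 0 — SINGULAR.
  x = 2: f_y(2, y) = 6*y**2 - 32*y + 41; no integer root y with |y| ≤ 4.
  x = 3: f_y(3, y) = 6*y**2 - 30*y + 32; no integer root y with |y| ≤ 4.
  x = 4: f_y(4, y) = 6*y**2 - 28*y + 21; no integer root y with |y| ≤ 4.
Only singular point on the grid: (1, 3).
Classify: substitute x = 1 + u, y = 3 + v and expand: f = -u**3 - u**2*v + u*v**2 + 2*v**3 + v**2.
No constant or linear terms (consistent with a singular point). Quadratic part: v**2. Cubic part: -u**3 - u**2*v + u*v**2 + 2*v**3.
The quadratic part v**2 is a perfect square, so there is a single (double) tangent line v = 0, i.e. y = 3. Restricting the cubic part to that line (v = 0) leaves -u**3 ≠ 0, so f is not divisible by v and the branch is v² ≈ u**3 to lowest order — this is a cusp.
Classification: cusp.


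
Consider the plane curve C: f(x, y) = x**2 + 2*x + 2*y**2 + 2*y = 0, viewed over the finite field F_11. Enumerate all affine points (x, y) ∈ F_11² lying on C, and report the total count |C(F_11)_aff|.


Affine F_11-points: {(0, 0), (0, 10), (3, 4), (3, 6), (6, 4), (6, 6), (9, 0), (9, 10), (10, 2), (10, 8)}; count = 10.

For each of the 121 pairs (x, y) ∈ F_11², evaluate f(x, y) mod 11. Record the zeros.
  x = 0: [0↦0, 1↦4, 2↦1, 3↦2, 4↦7, 5↦5, 6↦7, 7↦2, 8↦1, 9↦4, 10↦0]  zeros at y ∈ {0, 10}
  x = 1: [0↦3, 1↦7, 2↦4, 3↦5, 4↦10, 5↦8, 6↦10, 7↦5, 8↦4, 9↦7, 10↦3]  zeros at y ∈ ∅
  x = 2: [0↦8, 1↦1, 2↦9, 3↦10, 4↦4, 5↦2, 6↦4, 7↦10, 8↦9, 9↦1, 10↦8]  zeros at y ∈ ∅
  x = 3: [0↦4, 1↦8, 2↦5, 3↦6, 4↦0, 5↦9, 6↦0, 7↦6, 8↦5, 9↦8, 10↦4]  zeros at y ∈ {4, 6}
  x = 4: [0↦2, 1↦6, 2↦3, 3↦4, 4↦9, 5↦7, 6↦9, 7↦4, 8↦3, 9↦6, 10↦2]  zeros at y ∈ ∅
  x = 5: [0↦2, 1↦6, 2↦3, 3↦4, 4↦9, 5↦7, 6↦9, 7↦4, 8↦3, 9↦6, 10↦2]  zeros at y ∈ ∅
  x = 6: [0↦4, 1↦8, 2↦5, 3↦6, 4↦0, 5↦9, 6↦0, 7↦6, 8↦5, 9↦8, 10↦4]  zeros at y ∈ {4, 6}
  x = 7: [0↦8, 1↦1, 2↦9, 3↦10, 4↦4, 5↦2, 6↦4, 7↦10, 8↦9, 9↦1, 10↦8]  zeros at y ∈ ∅
  x = 8: [0↦3, 1↦7, 2↦4, 3↦5, 4↦10, 5↦8, 6↦10, 7↦5, 8↦4, 9↦7, 10↦3]  zeros at y ∈ ∅
  x = 9: [0↦0, 1↦4, 2↦1, 3↦2, 4↦7, 5↦5, 6↦7, 7↦2, 8↦1, 9↦4, 10↦0]  zeros at y ∈ {0, 10}
  x = 10: [0↦10, 1↦3, 2↦0, 3↦1, 4↦6, 5↦4, 6↦6, 7↦1, 8↦0, 9↦3, 10↦10]  zeros at y ∈ {2, 8}
Collecting zeros: affine points = {(0, 0), (0, 10), (3, 4), (3, 6), (6, 4), (6, 6), (9, 0), (9, 10), (10, 2), (10, 8)}.
Total count |C(F_11)_aff| = 10.


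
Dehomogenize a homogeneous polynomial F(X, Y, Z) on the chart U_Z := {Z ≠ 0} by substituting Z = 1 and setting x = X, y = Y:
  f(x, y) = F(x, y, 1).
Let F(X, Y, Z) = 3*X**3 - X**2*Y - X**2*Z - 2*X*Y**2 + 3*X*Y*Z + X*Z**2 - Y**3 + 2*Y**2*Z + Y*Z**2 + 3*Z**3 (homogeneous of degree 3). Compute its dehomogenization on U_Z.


f(x, y) = 3*x**3 - x**2*y - x**2 - 2*x*y**2 + 3*x*y + x - y**3 + 2*y**2 + y + 3

On U_Z we set Z = 1. Each monomial c·X^i·Y^j·Z^k in F becomes c·x^i·y^j·1^k = c·x^i·y^j.
Substituting Z = 1: F(X, Y, 1) = 3*x**3 - x**2*y - x**2 - 2*x*y**2 + 3*x*y + x - y**3 + 2*y**2 + y + 3.
Note: deg(f) ≤ deg(F) = 3; strict inequality happens when F is divisible by Z (lost terms).


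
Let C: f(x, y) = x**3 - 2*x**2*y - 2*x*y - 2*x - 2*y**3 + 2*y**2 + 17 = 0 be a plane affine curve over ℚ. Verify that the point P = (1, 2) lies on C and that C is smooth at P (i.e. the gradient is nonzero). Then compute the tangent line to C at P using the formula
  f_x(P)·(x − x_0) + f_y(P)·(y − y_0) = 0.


Tangent line at P: -11*x - 20*y + 51 = 0.

Step 1: f(1, 2) = 0, so P lies on C.
Step 2: partial derivatives
  f_x(x, y) = 3*x**2 - 4*x*y - 2*y - 2, f_y(x, y) = -2*x**2 - 2*x - 6*y**2 + 4*y.
  f_x(P) = -11, f_y(P) = -20 (gradient nonzero, so P is smooth).
Step 3: tangent line at P: -11·(x − 1) + -20·(y − 2) = 0.
Expanding: -11*x - 20*y + 51 = 0.


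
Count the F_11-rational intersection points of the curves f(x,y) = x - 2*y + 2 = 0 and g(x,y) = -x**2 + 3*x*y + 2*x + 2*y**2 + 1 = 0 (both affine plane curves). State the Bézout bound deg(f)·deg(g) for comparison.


Common zeros: {(1, 7), (3, 8)}; count = 2; Bézout bound = 2.

deg(f) = 1, deg(g) = 2, so Bézout bound = 2.
Scan x ∈ F_11. For each x, list the y ∈ F_11 with f(x, y) ≡ 0 and those with g(x, y) ≡ 0 (mod 11); the common zeros in that column are the intersection.
  x = 0: f ≡ 0 at y ∈ {1}; g ≡ 0 at y ∈ {4, 7}; common: ∅.
  x = 1: f ≡ 0 at y ∈ {7}; g ≡ 0 at y ∈ {7, 8}; common: {7}.
  x = 2: f ≡ 0 at y ∈ {2}; g ≡ 0 at y ∈ ∅; common: ∅.
  x = 3: f ≡ 0 at y ∈ {8}; g ≡ 0 at y ∈ {4, 8}; common: {8}.
  x = 4: f ≡ 0 at y ∈ {3}; g ≡ 0 at y ∈ ∅; common: ∅.
  x = 5: f ≡ 0 at y ∈ {9}; g ≡ 0 at y ∈ ∅; common: ∅.
  x = 6: f ≡ 0 at y ∈ {4}; g ≡ 0 at y ∈ ∅; common: ∅.
  x = 7: f ≡ 0 at y ∈ {10}; g ≡ 0 at y ∈ {1, 5}; common: ∅.
  x = 8: f ≡ 0 at y ∈ {5}; g ≡ 0 at y ∈ ∅; common: ∅.
  x = 9: f ≡ 0 at y ∈ {0}; g ≡ 0 at y ∈ {1, 2}; common: ∅.
  x = 10: f ≡ 0 at y ∈ {6}; g ≡ 0 at y ∈ {2, 5}; common: ∅.
Collecting: common zeros = {(1, 7), (3, 8)}, so the count is 2.
Comparison with the Bézout bound: 2 ≤ 2 = deg(f)·deg(g), as expected for curves with no common component (the bound is attained).


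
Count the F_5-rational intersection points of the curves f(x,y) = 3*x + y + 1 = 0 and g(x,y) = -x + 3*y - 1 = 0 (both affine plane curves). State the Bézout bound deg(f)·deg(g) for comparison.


Common zeros: ∅; count = 0; Bézout bound = 1.

deg(f) = 1, deg(g) = 1, so Bézout bound = 1.
Scan x ∈ F_5. For each x, list the y ∈ F_5 with f(x, y) ≡ 0 and those with g(x, y) ≡ 0 (mod 5); the common zeros in that column are the intersection.
  x = 0: f ≡ 0 at y ∈ {4}; g ≡ 0 at y ∈ {2}; common: ∅.
  x = 1: f ≡ 0 at y ∈ {1}; g ≡ 0 at y ∈ {4}; common: ∅.
  x = 2: f ≡ 0 at y ∈ {3}; g ≡ 0 at y ∈ {1}; common: ∅.
  x = 3: f ≡ 0 at y ∈ {0}; g ≡ 0 at y ∈ {3}; common: ∅.
  x = 4: f ≡ 0 at y ∈ {2}; g ≡ 0 at y ∈ {0}; common: ∅.
Collecting: common zeros = ∅, so the count is 0.
Comparison with the Bézout bound: 0 ≤ 1 = deg(f)·deg(g), as expected for curves with no common component (the affine F_5-count falls short of the bound because intersections may lie at infinity, over extension fields, or carry multiplicity).


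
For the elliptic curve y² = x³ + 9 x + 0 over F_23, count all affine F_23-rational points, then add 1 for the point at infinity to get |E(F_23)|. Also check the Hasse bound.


Affine points = {(0, 0), (2, 7), (2, 16), (3, 10), (3, 13), (4, 10), (4, 13), (5, 3), (5, 20), (8, 3), (8, 20), (10, 3), (10, 20), (11, 2), (11, 21), (14, 8), (14, 15), (16, 10), (16, 13), (17, 11), (17, 12), (22, 6), (22, 17)}; affine count = 23; |E(F_23)| = 24.

Discriminant check: Δ ∝ 4a³ + 27b² = 4·9³ + 27·0² = 4·729 + 27·0 ≡ 18 (mod 23). Nonzero ⇒ E is nonsingular.
For each x ∈ F_23, compute rhs = x³ + 9·x + 0 mod 23, then count y ∈ F_23 with y² ≡ rhs.
  x = 0: rhs = 0, matching y values: 0 (1 points).
  x = 1: rhs = 10, matching y values: none (0 points).
  x = 2: rhs = 3, matching y values: 7, 16 (2 points).
  x = 3: rhs = 8, matching y values: 10, 13 (2 points).
  x = 4: rhs = 8, matching y values: 10, 13 (2 points).
  x = 5: rhs = 9, matching y values: 3, 20 (2 points).
  x = 6: rhs = 17, matching y values: none (0 points).
  x = 7: rhs = 15, matching y values: none (0 points).
  x = 8: rhs = 9, matching y values: 3, 20 (2 points).
  x = 9: rhs = 5, matching y values: none (0 points).
  x = 10: rhs = 9, matching y values: 3, 20 (2 points).
  x = 11: rhs = 4, matching y values: 2, 21 (2 points).
  x = 12: rhs = 19, matching y values: none (0 points).
  x = 13: rhs = 14, matching y values: none (0 points).
  x = 14: rhs = 18, matching y values: 8, 15 (2 points).
  x = 15: rhs = 14, matching y values: none (0 points).
  x = 16: rhs = 8, matching y values: 10, 13 (2 points).
  x = 17: rhs = 6, matching y values: 11, 12 (2 points).
  x = 18: rhs = 14, matching y values: none (0 points).
  x = 19: rhs = 15, matching y values: none (0 points).
  x = 20: rhs = 15, matching y values: none (0 points).
  x = 21: rhs = 20, matching y values: none (0 points).
  x = 22: rhs = 13, matching y values: 6, 17 (2 points).
Total affine count: 23.
Full point count |E(F_23)| = 23 + 1 = 24.
Hasse bound: |24 − (23+1)| = |0| = 0 ≤ 2√23 ≈ 9.5917 ✓.


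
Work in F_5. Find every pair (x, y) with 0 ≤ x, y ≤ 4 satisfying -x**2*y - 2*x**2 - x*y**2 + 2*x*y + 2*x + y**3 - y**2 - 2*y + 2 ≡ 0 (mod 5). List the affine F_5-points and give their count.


Affine F_5-points: {(0, 1), (1, 1), (1, 2), (1, 4), (2, 2), (3, 0), (3, 4), (4, 3)}; count = 8.

For each of the 25 pairs (x, y) ∈ F_5², evaluate f(x, y) mod 5. Record the zeros.
  x = 0: [0↦2, 1↦0, 2↦2, 3↦4, 4↦2]  zeros at y ∈ {1}
  x = 1: [0↦2, 1↦0, 2↦0, 3↦3, 4↦0]  zeros at y ∈ {1, 2, 4}
  x = 2: [0↦3, 1↦4, 2↦0, 3↦2, 4↦1]  zeros at y ∈ {2}
  x = 3: [0↦0, 1↦2, 2↦2, 3↦1, 4↦0]  zeros at y ∈ {0, 4}
  x = 4: [0↦3, 1↦4, 2↦1, 3↦0, 4↦2]  zeros at y ∈ {3}
Collecting zeros: affine points = {(0, 1), (1, 1), (1, 2), (1, 4), (2, 2), (3, 0), (3, 4), (4, 3)}.
Total count |C(F_5)_aff| = 8.


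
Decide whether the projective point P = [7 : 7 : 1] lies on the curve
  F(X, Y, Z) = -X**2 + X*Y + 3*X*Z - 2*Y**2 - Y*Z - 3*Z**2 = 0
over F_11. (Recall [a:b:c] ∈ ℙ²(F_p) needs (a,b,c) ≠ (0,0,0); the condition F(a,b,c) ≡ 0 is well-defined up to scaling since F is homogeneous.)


F(7,7,1) ≡ 1 (mod 11); P is NOT on the curve.

Evaluate F(7, 7, 1) term-by-term (mod 11).
  -X**2 ↦ -1·49·1·1 = -49
  X*Y ↦ 1·7·7·1 = 49
  3*X*Z ↦ 3·7·1·1 = 21
  -2*Y**2 ↦ -2·1·49·1 = -98
  -Y*Z ↦ -1·1·7·1 = -7
  -3*Z**2 ↦ -3·1·1·1 = -3
Sum: F(7, 7, 1) = (-49) + (49) + (21) + (-98) + (-7) + (-3) = -87.
Reducing mod 11: -87 ≡ 1 (mod 11).
Since F(a, b, c) ≡ 1 ≠ 0 (mod 11), P does NOT lie on the curve.


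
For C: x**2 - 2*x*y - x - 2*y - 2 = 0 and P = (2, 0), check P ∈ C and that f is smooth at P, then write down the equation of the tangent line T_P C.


Tangent line at P: 3*x - 6*y - 6 = 0.

Step 1: f(2, 0) = 0, so P lies on C.
Step 2: partial derivatives
  f_x(x, y) = 2*x - 2*y - 1, f_y(x, y) = -2*x - 2.
  f_x(P) = 3, f_y(P) = -6 (gradient nonzero, so P is smooth).
Step 3: tangent line at P: 3·(x − 2) + -6·(y − 0) = 0.
Expanding: 3*x - 6*y - 6 = 0.


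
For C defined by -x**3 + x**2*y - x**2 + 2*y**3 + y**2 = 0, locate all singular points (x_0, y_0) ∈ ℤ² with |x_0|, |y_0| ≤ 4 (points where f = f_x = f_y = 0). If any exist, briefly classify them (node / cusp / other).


Singular points: {(0, 0)}; classification: node.

Compute partial derivatives:
  f_x = -3*x**2 + 2*x*y - 2*x.
  f_y = x**2 + 6*y**2 + 2*y.
Scan x_0 ∈ {−4, ..., 4}. For each x_0, f_y(x_0, y) is a polynomial in y; find its integer roots y ∈ {−4, ..., 4}, then test f_x and f at those candidates.
  x = -4: f_y(-4, y) = 6*y**2 + 2*y + 16; no integer root y with |y| ≤ 4.
  x = -3: f_y(-3, y) = 6*y**2 + 2*y + 9; no integer root y with |y| ≤ 4.
  x = -2: f_y(-2, y) = 6*y**2 + 2*y + 4; no integer root y with |y| ≤ 4.
  x = -1: f_y(-1, y) = 6*y**2 + 2*y + 1; no integer root y with |y| ≤ 4.
  x = 0: f_y(0, y) = 6*y**2 + 2*y; vanishes at y ∈ {0}. (0, 0): f_x = 0, f = 0 — SINGULAR.
  x = 1: f_y(1, y) = 6*y**2 + 2*y + 1; no integer root y with |y| ≤ 4.
  x = 2: f_y(2, y) = 6*y**2 + 2*y + 4; no integer root y with |y| ≤ 4.
  x = 3: f_y(3, y) = 6*y**2 + 2*y + 9; no integer root y with |y| ≤ 4.
  x = 4: f_y(4, y) = 6*y**2 + 2*y + 16; no integer root y with |y| ≤ 4.
Only singular point on the grid: (0, 0).
Classify: substitute x = 0 + u, y = 0 + v and expand: f = -u**3 + u**2*v - u**2 + 2*v**3 + v**2.
No constant or linear terms (consistent with a singular point). Quadratic part: -u**2 + v**2. Cubic part: -u**3 + u**2*v + 2*v**3.
The quadratic part v**2 - u**2 = (v − u)(v + u) splits into two distinct linear factors, so there are two distinct tangent lines y − 0 = ±(x − 0) — this is a node (ordinary double point).
Classification: node.


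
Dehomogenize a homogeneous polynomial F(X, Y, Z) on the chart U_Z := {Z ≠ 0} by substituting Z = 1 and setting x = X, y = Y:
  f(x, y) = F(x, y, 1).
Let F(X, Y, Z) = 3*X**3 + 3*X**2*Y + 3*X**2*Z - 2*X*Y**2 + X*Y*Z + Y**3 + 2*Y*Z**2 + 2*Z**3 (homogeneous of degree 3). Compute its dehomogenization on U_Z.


f(x, y) = 3*x**3 + 3*x**2*y + 3*x**2 - 2*x*y**2 + x*y + y**3 + 2*y + 2

On U_Z we set Z = 1. Each monomial c·X^i·Y^j·Z^k in F becomes c·x^i·y^j·1^k = c·x^i·y^j.
Substituting Z = 1: F(X, Y, 1) = 3*x**3 + 3*x**2*y + 3*x**2 - 2*x*y**2 + x*y + y**3 + 2*y + 2.
Note: deg(f) ≤ deg(F) = 3; strict inequality happens when F is divisible by Z (lost terms).


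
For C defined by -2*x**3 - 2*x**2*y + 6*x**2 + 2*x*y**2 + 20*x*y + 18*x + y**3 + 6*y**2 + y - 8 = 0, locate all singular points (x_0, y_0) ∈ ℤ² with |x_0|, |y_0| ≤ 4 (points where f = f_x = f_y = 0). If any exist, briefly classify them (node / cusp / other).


Singular points: {(2, -3)}; classification: cusp.

Compute partial derivatives:
  f_x = -6*x**2 - 4*x*y + 12*x + 2*y**2 + 20*y + 18.
  f_y = -2*x**2 + 4*x*y + 20*x + 3*y**2 + 12*y + 1.
Scan x_0 ∈ {−4, ..., 4}. For each x_0, f_y(x_0, y) is a polynomial in y; find its integer roots y ∈ {−4, ..., 4}, then test f_x and f at those candidates.
  x = -4: f_y(-4, y) = 3*y**2 - 4*y - 111; no integer root y with |y| ≤ 4.
  x = -3: f_y(-3, y) = 3*y**2 - 77; no integer root y with |y| ≤ 4.
  x = -2: f_y(-2, y) = 3*y**2 + 4*y - 47; no integer root y with |y| ≤ 4.
  x = -1: f_y(-1, y) = 3*y**2 + 8*y - 21; no integer root y with |y| ≤ 4.
  x = 0: f_y(0, y) = 3*y**2 + 12*y + 1; no integer root y with |y| ≤ 4.
  x = 1: f_y(1, y) = 3*y**2 + 16*y + 19; no integer root y with |y| ≤ 4.
  x = 2: f_y(2, y) = 3*y**2 + 20*y + 33; vanishes at y ∈ {-3}. (2, -3): f_x = 0, f = 0 — SINGULAR.
  x = 3: f_y(3, y) = 3*y**2 + 24*y + 43; no integer root y with |y| ≤ 4.
  x = 4: f_y(4, y) = 3*y**2 + 28*y + 49; no integer root y with |y| ≤ 4.
Only singular point on the grid: (2, -3).
Classify: substitute x = 2 + u, y = -3 + v and expand: f = -2*u**3 - 2*u**2*v + 2*u*v**2 + v**3 + v**2.
No constant or linear terms (consistent with a singular point). Quadratic part: v**2. Cubic part: -2*u**3 - 2*u**2*v + 2*u*v**2 + v**3.
The quadratic part v**2 is a perfect square, so there is a single (double) tangent line v = 0, i.e. y = -3. Restricting the cubic part to that line (v = 0) leaves -2*u**3 ≠ 0, so f is not divisible by v and the branch is v² ≈ 2*u**3 to lowest order — this is a cusp.
Classification: cusp.


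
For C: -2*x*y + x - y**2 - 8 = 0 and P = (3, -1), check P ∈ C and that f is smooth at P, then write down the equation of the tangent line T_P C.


Tangent line at P: 3*x - 4*y - 13 = 0.

Step 1: f(3, -1) = 0, so P lies on C.
Step 2: partial derivatives
  f_x(x, y) = 1 - 2*y, f_y(x, y) = -2*x - 2*y.
  f_x(P) = 3, f_y(P) = -4 (gradient nonzero, so P is smooth).
Step 3: tangent line at P: 3·(x − 3) + -4·(y − -1) = 0.
Expanding: 3*x - 4*y - 13 = 0.


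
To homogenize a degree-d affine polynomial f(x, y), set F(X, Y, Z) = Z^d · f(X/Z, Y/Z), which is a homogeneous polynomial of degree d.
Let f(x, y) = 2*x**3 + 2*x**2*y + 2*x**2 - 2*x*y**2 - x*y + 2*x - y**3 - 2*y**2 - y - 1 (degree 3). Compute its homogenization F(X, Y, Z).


F(X, Y, Z) = 2*X**3 + 2*X**2*Y + 2*X**2*Z - 2*X*Y**2 - X*Y*Z + 2*X*Z**2 - Y**3 - 2*Y**2*Z - Y*Z**2 - Z**3

deg(f) = 3.
Substitute x = X/Z, y = Y/Z into f, then multiply by Z^3.
  monomial 2·x^3·y^0 ↦ 2·X^3·Y^0·Z^0.
  monomial 2·x^2·y^1 ↦ 2·X^2·Y^1·Z^0.
  monomial 2·x^2·y^0 ↦ 2·X^2·Y^0·Z^1.
  monomial -2·x^1·y^2 ↦ -2·X^1·Y^2·Z^0.
  monomial -1·x^1·y^1 ↦ -1·X^1·Y^1·Z^1.
  monomial 2·x^1·y^0 ↦ 2·X^1·Y^0·Z^2.
  monomial -1·x^0·y^3 ↦ -1·X^0·Y^3·Z^0.
  monomial -2·x^0·y^2 ↦ -2·X^0·Y^2·Z^1.
  monomial -1·x^0·y^1 ↦ -1·X^0·Y^1·Z^2.
  monomial -1·x^0·y^0 ↦ -1·X^0·Y^0·Z^3.
Collecting: F(X, Y, Z) = 2*X**3 + 2*X**2*Y + 2*X**2*Z - 2*X*Y**2 - X*Y*Z + 2*X*Z**2 - Y**3 - 2*Y**2*Z - Y*Z**2 - Z**3.


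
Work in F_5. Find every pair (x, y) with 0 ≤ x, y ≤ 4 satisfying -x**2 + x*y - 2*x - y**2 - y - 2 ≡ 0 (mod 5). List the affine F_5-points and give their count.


Affine F_5-points: {(1, 0), (2, 0), (2, 1), (3, 3), (3, 4), (4, 4)}; count = 6.

For each of the 25 pairs (x, y) ∈ F_5², evaluate f(x, y) mod 5. Record the zeros.
  x = 0: [0↦3, 1↦1, 2↦2, 3↦1, 4↦3]  zeros at y ∈ ∅
  x = 1: [0↦0, 1↦4, 2↦1, 3↦1, 4↦4]  zeros at y ∈ {0}
  x = 2: [0↦0, 1↦0, 2↦3, 3↦4, 4↦3]  zeros at y ∈ {0, 1}
  x = 3: [0↦3, 1↦4, 2↦3, 3↦0, 4↦0]  zeros at y ∈ {3, 4}
  x = 4: [0↦4, 1↦1, 2↦1, 3↦4, 4↦0]  zeros at y ∈ {4}
Collecting zeros: affine points = {(1, 0), (2, 0), (2, 1), (3, 3), (3, 4), (4, 4)}.
Total count |C(F_5)_aff| = 6.


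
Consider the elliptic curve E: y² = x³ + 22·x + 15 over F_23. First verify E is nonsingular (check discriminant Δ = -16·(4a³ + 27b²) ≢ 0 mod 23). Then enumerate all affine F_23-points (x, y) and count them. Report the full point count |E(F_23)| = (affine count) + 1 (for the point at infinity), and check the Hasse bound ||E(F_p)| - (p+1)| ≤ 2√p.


Affine points = {(3, 4), (3, 19), (4, 11), (4, 12), (6, 8), (6, 15), (7, 11), (7, 12), (8, 6), (8, 17), (10, 4), (10, 19), (11, 1), (11, 22), (12, 11), (12, 12), (14, 10), (14, 13), (16, 1), (16, 22), (17, 9), (17, 14), (19, 1), (19, 22), (21, 3), (21, 20)}; affine count = 26; |E(F_23)| = 27.

Discriminant check: Δ ∝ 4a³ + 27b² = 4·22³ + 27·15² = 4·10648 + 27·225 ≡ 22 (mod 23). Nonzero ⇒ E is nonsingular.
For each x ∈ F_23, compute rhs = x³ + 22·x + 15 mod 23, then count y ∈ F_23 with y² ≡ rhs.
  x = 0: rhs = 15, matching y values: none (0 points).
  x = 1: rhs = 15, matching y values: none (0 points).
  x = 2: rhs = 21, matching y values: none (0 points).
  x = 3: rhs = 16, matching y values: 4, 19 (2 points).
  x = 4: rhs = 6, matching y values: 11, 12 (2 points).
  x = 5: rhs = 20, matching y values: none (0 points).
  x = 6: rhs = 18, matching y values: 8, 15 (2 points).
  x = 7: rhs = 6, matching y values: 11, 12 (2 points).
  x = 8: rhs = 13, matching y values: 6, 17 (2 points).
  x = 9: rhs = 22, matching y values: none (0 points).
  x = 10: rhs = 16, matching y values: 4, 19 (2 points).
  x = 11: rhs = 1, matching y values: 1, 22 (2 points).
  x = 12: rhs = 6, matching y values: 11, 12 (2 points).
  x = 13: rhs = 14, matching y values: none (0 points).
  x = 14: rhs = 8, matching y values: 10, 13 (2 points).
  x = 15: rhs = 17, matching y values: none (0 points).
  x = 16: rhs = 1, matching y values: 1, 22 (2 points).
  x = 17: rhs = 12, matching y values: 9, 14 (2 points).
  x = 18: rhs = 10, matching y values: none (0 points).
  x = 19: rhs = 1, matching y values: 1, 22 (2 points).
  x = 20: rhs = 14, matching y values: none (0 points).
  x = 21: rhs = 9, matching y values: 3, 20 (2 points).
  x = 22: rhs = 15, matching y values: none (0 points).
Total affine count: 26.
Full point count |E(F_23)| = 26 + 1 = 27.
Hasse bound: |27 − (23+1)| = |3| = 3 ≤ 2√23 ≈ 9.5917 ✓.


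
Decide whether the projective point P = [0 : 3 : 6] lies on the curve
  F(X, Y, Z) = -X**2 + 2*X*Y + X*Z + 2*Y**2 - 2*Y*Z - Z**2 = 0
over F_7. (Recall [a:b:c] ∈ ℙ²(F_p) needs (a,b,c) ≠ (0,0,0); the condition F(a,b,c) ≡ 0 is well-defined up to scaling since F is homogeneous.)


F(0,3,6) ≡ 2 (mod 7); P is NOT on the curve.

Evaluate F(0, 3, 6) term-by-term (mod 7).
  -X**2 ↦ -1·0·1·1 = 0
  2*X*Y ↦ 2·0·3·1 = 0
  X*Z ↦ 1·0·1·6 = 0
  2*Y**2 ↦ 2·1·9·1 = 18
  -2*Y*Z ↦ -2·1·3·6 = -36
  -Z**2 ↦ -1·1·1·36 = -36
Sum: F(0, 3, 6) = (0) + (0) + (0) + (18) + (-36) + (-36) = -54.
Reducing mod 7: -54 ≡ 2 (mod 7).
Since F(a, b, c) ≡ 2 ≠ 0 (mod 7), P does NOT lie on the curve.


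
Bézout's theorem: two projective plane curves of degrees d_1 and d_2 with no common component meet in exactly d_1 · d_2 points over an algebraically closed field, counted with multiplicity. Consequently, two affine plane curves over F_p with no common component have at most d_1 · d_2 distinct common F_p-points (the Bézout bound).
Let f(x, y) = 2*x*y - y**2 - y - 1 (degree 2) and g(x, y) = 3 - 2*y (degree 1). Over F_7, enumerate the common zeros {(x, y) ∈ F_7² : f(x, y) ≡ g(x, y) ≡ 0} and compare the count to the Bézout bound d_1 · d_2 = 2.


Common zeros: {(1, 5)}; count = 1; Bézout bound = 2.

deg(f) = 2, deg(g) = 1, so Bézout bound = 2.
Scan x ∈ F_7. For each x, list the y ∈ F_7 with f(x, y) ≡ 0 and those with g(x, y) ≡ 0 (mod 7); the common zeros in that column are the intersection.
  x = 0: f ≡ 0 at y ∈ {2, 4}; g ≡ 0 at y ∈ {5}; common: ∅.
  x = 1: f ≡ 0 at y ∈ {3, 5}; g ≡ 0 at y ∈ {5}; common: {5}.
  x = 2: f ≡ 0 at y ∈ ∅; g ≡ 0 at y ∈ {5}; common: ∅.
  x = 3: f ≡ 0 at y ∈ {6}; g ≡ 0 at y ∈ {5}; common: ∅.
  x = 4: f ≡ 0 at y ∈ ∅; g ≡ 0 at y ∈ {5}; common: ∅.
  x = 5: f ≡ 0 at y ∈ {1}; g ≡ 0 at y ∈ {5}; common: ∅.
  x = 6: f ≡ 0 at y ∈ ∅; g ≡ 0 at y ∈ {5}; common: ∅.
Collecting: common zeros = {(1, 5)}, so the count is 1.
Comparison with the Bézout bound: 1 ≤ 2 = deg(f)·deg(g), as expected for curves with no common component (the affine F_7-count falls short of the bound because intersections may lie at infinity, over extension fields, or carry multiplicity).
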